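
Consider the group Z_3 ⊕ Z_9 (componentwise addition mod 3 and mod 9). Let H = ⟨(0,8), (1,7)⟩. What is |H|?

27

|⟨(0,8)⟩| = 9 and |⟨(1,7)⟩| = 9, so |H| is a multiple of lcm(9, 9) = 9 and divides |G| = 27.
Closing {(0,8), (1,7)} under the group operation gives all of G, so |H| = 27.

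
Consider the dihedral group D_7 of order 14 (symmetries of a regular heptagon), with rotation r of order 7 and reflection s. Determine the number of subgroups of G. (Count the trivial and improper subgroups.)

|G| = 14, so by Lagrange every subgroup order divides 14. Divisors: 1, 2, 7, 14.
Subgroups by order — order 1: 1; order 2: 7; order 7: 1; order 14: 1.
Total: 1 + 7 + 1 + 1 = 10.

10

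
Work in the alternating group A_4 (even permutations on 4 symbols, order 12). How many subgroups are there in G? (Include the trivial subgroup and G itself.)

|G| = 12, so by Lagrange every subgroup order divides 12. Divisors: 1, 2, 3, 4, 6, 12.
Subgroups by order — order 1: 1; order 2: 3; order 3: 4; order 4: 1; order 6: 0; order 12: 1.
Total: 1 + 3 + 4 + 1 + 0 + 1 = 10.

10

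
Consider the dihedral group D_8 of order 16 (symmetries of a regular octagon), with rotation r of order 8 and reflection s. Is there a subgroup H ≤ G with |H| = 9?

9 does not divide |G| = 16, so by Lagrange no subgroup of order 9 exists.

No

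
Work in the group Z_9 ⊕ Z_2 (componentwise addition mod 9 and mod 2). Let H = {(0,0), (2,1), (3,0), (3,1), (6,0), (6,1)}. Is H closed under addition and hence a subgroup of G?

No

(2,1) ∈ H but its inverse (7,1) ∉ H, so H is not a subgroup.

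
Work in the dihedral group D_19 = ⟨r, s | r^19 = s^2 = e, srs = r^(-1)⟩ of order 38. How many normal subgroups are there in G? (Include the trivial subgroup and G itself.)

G has 22 subgroups. Checking conjugation-invariance by order — order 1: 1/1 normal; order 2: 0/19 normal; order 19: 1/1 normal; order 38: 1/1 normal.
Total normal subgroups: 3.

3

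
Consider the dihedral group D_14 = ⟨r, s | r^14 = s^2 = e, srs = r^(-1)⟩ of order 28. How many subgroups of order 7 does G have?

|G| = 28 and 7 | 28, so subgroups of order 7 are possible by Lagrange.
The subgroups of order 7 are: {e, r^2, r^4, r^6, r^8, r^10, r^12}.
So G has 1 subgroup of order 7.

1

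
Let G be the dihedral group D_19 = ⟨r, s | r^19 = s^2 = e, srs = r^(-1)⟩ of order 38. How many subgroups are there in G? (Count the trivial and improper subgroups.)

|G| = 38, so by Lagrange every subgroup order divides 38. Divisors: 1, 2, 19, 38.
Subgroups by order — order 1: 1; order 2: 19; order 19: 1; order 38: 1.
Total: 1 + 19 + 1 + 1 = 22.

22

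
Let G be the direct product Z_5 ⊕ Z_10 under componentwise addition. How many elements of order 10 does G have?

An element (a,b) has order lcm(ord(a), ord(b)); count pairs with lcm equal to 10.
Enumerating gives 24 such elements.

24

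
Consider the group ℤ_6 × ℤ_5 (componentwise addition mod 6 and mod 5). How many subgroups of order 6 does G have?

1

|G| = 30 and 6 | 30, so subgroups of order 6 are possible by Lagrange.
The subgroups of order 6 are: {(0,0), (1,0), (2,0), (3,0), (4,0), (5,0)}.
So G has 1 subgroup of order 6.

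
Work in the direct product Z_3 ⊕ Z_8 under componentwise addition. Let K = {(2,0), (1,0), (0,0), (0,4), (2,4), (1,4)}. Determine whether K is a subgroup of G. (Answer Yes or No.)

|K| = 6 divides |G| = 24, consistent with Lagrange.
K contains the identity, every element's inverse is in K, and K is closed under +: it is a subgroup.
In fact K = ⟨(2,4)⟩.

Yes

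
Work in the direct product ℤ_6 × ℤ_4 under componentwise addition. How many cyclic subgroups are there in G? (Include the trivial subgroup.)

Group the elements of G by the cyclic subgroup they generate; each cyclic subgroup of order d accounts for φ(d) elements.
Cyclic subgroups by order — order 1: 1; order 2: 3; order 3: 1; order 4: 2; order 6: 3; order 12: 2.
Total: 12.

12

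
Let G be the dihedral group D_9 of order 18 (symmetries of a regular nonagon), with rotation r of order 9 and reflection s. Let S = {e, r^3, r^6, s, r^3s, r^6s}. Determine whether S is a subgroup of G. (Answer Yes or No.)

Yes

|S| = 6 divides |G| = 18, consistent with Lagrange.
S contains the identity, every element's inverse is in S, and S is closed under ·: it is a subgroup.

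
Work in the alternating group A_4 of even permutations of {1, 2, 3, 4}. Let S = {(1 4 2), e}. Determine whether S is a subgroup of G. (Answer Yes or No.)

(1 4 2) ∈ S but its inverse (1 2 4) ∉ S, so S is not a subgroup.

No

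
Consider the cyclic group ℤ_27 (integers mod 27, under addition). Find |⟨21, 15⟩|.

|⟨21⟩| = 9 and |⟨15⟩| = 9, so |H| is a multiple of lcm(9, 9) = 9 and divides |G| = 27.
Closing under the operation: H = {0, 3, 6, 9, 12, 15, 18, 21, 24}, so |H| = 9.

9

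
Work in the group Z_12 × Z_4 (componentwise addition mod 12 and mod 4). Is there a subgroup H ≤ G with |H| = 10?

10 does not divide |G| = 48, so by Lagrange no subgroup of order 10 exists.

No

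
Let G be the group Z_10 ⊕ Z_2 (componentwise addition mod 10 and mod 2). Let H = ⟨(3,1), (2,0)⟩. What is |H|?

|⟨(3,1)⟩| = 10 and |⟨(2,0)⟩| = 5, so |H| is a multiple of lcm(10, 5) = 10 and divides |G| = 20.
Closing under the operation: H = {(0,0), (1,1), (2,0), (3,1), (4,0), (5,1), (6,0), (7,1), (8,0), (9,1)}, so |H| = 10.

10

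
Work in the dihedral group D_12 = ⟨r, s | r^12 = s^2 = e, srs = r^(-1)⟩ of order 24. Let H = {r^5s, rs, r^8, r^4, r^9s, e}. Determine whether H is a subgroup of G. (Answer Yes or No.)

Yes

|H| = 6 divides |G| = 24, consistent with Lagrange.
H contains the identity, every element's inverse is in H, and H is closed under ·: it is a subgroup.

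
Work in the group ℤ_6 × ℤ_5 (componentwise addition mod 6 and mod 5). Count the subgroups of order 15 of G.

|G| = 30 and 15 | 30, so subgroups of order 15 are possible by Lagrange.
The subgroups of order 15 are: {(0,0), (0,1), (0,2), (0,3), (0,4), (2,0), (2,1), (2,2), (2,3), (2,4), (4,0), (4,1), (4,2), (4,3), (4,4)}.
So G has 1 subgroup of order 15.

1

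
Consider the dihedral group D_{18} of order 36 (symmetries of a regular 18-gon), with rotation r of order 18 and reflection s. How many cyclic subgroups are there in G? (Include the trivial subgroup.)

24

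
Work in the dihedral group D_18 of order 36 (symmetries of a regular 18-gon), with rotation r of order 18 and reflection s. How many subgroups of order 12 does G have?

|G| = 36 and 12 | 36, so subgroups of order 12 are possible by Lagrange.
The subgroups of order 12 are: {e, r^3, r^6, r^9, r^12, r^15, rs, r^4s, r^7s, r^10s, r^13s, r^16s}; {e, r^3, r^6, r^9, r^12, r^15, r^2s, r^5s, r^8s, r^11s, r^14s, r^17s}; {e, r^3, r^6, r^9, r^12, r^15, s, r^3s, r^6s, r^9s, r^12s, r^15s}.
So G has 3 subgroups of order 12.

3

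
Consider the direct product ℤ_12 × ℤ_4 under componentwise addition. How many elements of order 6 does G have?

An element (a,b) has order lcm(ord(a), ord(b)); count pairs with lcm equal to 6.
Enumerating gives 6 such elements.

6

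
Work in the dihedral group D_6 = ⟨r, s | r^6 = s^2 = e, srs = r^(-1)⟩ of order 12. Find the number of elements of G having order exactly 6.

The elements of order 6 are: r, r^5.
That's 2.

2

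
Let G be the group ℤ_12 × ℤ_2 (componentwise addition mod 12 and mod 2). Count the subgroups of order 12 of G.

|G| = 24 and 12 | 24, so subgroups of order 12 are possible by Lagrange.
The subgroups of order 12 are: {(0,0), (0,1), (2,0), (2,1), (4,0), (4,1), (6,0), (6,1), (8,0), (8,1), (10,0), (10,1)}; {(0,0), (1,0), (2,0), (3,0), (4,0), (5,0), (6,0), (7,0), (8,0), (9,0), (10,0), (11,0)}; {(0,0), (1,1), (2,0), (3,1), (4,0), (5,1), (6,0), (7,1), (8,0), (9,1), (10,0), (11,1)}.
So G has 3 subgroups of order 12.

3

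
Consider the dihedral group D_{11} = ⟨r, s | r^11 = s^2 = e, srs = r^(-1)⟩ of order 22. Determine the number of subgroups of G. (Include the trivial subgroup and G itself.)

|G| = 22, so by Lagrange every subgroup order divides 22. Divisors: 1, 2, 11, 22.
Subgroups by order — order 1: 1; order 2: 11; order 11: 1; order 22: 1.
Total: 1 + 11 + 1 + 1 = 14.

14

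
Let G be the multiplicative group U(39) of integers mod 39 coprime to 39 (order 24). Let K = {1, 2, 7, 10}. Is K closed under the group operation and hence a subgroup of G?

No

2 ∈ K but its inverse 20 ∉ K, so K is not a subgroup.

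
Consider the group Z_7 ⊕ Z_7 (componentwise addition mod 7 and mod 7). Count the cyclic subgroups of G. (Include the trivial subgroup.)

9

Each element a generates a cyclic subgroup ⟨a⟩; distinct elements may generate the same one (a cyclic group of order d has φ(d) generators).
Cyclic subgroups by order — order 1: 1; order 7: 8.
Total: 9.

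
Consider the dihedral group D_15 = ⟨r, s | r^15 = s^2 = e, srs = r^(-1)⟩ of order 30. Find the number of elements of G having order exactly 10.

No element of G has order 10 (even though 10 | 30).

0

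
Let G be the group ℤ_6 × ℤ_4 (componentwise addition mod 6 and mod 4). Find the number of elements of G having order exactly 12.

An element (a,b) has order lcm(ord(a), ord(b)); count pairs with lcm equal to 12.
Enumerating gives 8 such elements.

8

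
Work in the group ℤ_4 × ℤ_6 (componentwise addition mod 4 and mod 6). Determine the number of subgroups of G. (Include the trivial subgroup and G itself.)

16

|G| = 24, so by Lagrange every subgroup order divides 24. Divisors: 1, 2, 3, 4, 6, 8, 12, 24.
Subgroups by order — order 1: 1; order 2: 3; order 3: 1; order 4: 3; order 6: 3; order 8: 1; order 12: 3; order 24: 1.
Total: 1 + 3 + 1 + 3 + 3 + 1 + 3 + 1 = 16.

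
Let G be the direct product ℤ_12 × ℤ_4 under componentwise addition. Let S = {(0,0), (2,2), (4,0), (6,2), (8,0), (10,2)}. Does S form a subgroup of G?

Yes

|S| = 6 divides |G| = 48, consistent with Lagrange.
S contains the identity, every element's inverse is in S, and S is closed under +: it is a subgroup.
In fact S = ⟨(10,2)⟩.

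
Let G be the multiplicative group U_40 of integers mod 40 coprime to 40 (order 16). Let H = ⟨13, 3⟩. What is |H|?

8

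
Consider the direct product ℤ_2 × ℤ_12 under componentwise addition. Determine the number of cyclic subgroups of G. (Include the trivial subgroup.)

Group the elements of G by the cyclic subgroup they generate; each cyclic subgroup of order d accounts for φ(d) elements.
Cyclic subgroups by order — order 1: 1; order 2: 3; order 3: 1; order 4: 2; order 6: 3; order 12: 2.
Total: 12.

12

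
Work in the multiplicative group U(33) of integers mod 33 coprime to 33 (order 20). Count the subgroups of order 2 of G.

3

|G| = 20 and 2 | 20, so subgroups of order 2 are possible by Lagrange.
The subgroups of order 2 are: {1, 10}; {1, 23}; {1, 32}.
So G has 3 subgroups of order 2.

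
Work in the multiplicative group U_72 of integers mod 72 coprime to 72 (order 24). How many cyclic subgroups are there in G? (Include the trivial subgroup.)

16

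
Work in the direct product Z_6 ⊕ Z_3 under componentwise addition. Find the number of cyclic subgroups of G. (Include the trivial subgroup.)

A cyclic subgroup of order d is generated by each of its φ(d) elements of order d, so the cyclic subgroups of order d number (#elements of order d)/φ(d).
Cyclic subgroups by order — order 1: 1; order 2: 1; order 3: 4; order 6: 4.
Total: 10.

10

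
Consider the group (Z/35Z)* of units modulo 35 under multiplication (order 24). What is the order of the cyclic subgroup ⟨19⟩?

6

Compute successive powers of 19 mod 35: 19, 11, 34, 16, 24, 1; 19^6 ≡ 1 (mod 35).
So |⟨19⟩| = 6.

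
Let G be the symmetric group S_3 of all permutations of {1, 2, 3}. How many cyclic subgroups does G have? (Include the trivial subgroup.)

Group the elements of G by the cyclic subgroup they generate; each cyclic subgroup of order d accounts for φ(d) elements.
Cyclic subgroups by order — order 1: 1; order 2: 3; order 3: 1.
Total: 5.

5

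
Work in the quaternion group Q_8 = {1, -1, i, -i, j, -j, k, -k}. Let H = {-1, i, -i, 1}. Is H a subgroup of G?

Yes

|H| = 4 divides |G| = 8, consistent with Lagrange.
H contains the identity, every element's inverse is in H, and H is closed under ·: it is a subgroup.
In fact H = ⟨-i⟩.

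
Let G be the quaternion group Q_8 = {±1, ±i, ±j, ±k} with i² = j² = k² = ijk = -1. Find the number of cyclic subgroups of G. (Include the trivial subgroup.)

Each element a generates a cyclic subgroup ⟨a⟩; distinct elements may generate the same one (a cyclic group of order d has φ(d) generators).
Cyclic subgroups by order — order 1: 1; order 2: 1; order 4: 3.
Total: 5.

5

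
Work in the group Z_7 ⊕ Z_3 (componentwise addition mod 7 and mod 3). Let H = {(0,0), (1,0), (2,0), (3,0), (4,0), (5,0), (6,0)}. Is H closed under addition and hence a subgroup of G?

|H| = 7 divides |G| = 21, consistent with Lagrange.
H contains the identity, every element's inverse is in H, and H is closed under +: it is a subgroup.
In fact H = ⟨(4,0)⟩.

Yes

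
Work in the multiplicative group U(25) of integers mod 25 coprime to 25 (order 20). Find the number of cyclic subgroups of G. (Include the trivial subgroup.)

6

Each element a generates a cyclic subgroup ⟨a⟩; distinct elements may generate the same one (a cyclic group of order d has φ(d) generators).
Cyclic subgroups by order — order 1: 1; order 2: 1; order 4: 1; order 5: 1; order 10: 1; order 20: 1.
Total: 6.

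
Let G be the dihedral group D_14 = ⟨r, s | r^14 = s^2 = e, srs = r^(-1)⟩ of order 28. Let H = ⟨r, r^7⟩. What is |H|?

14

|⟨r⟩| = 14 and |⟨r^7⟩| = 2, so |H| is a multiple of lcm(14, 2) = 14 and divides |G| = 28.
Closing under the operation: H = {e, r, r^2, r^3, r^4, r^5, r^6, r^7, r^8, r^9, r^10, r^11, r^12, r^13}, so |H| = 14.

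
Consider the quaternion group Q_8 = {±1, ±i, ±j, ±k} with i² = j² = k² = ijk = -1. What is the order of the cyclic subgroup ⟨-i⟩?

Computing powers of -i: the smallest k with (-i)^k = e is k = 4.

4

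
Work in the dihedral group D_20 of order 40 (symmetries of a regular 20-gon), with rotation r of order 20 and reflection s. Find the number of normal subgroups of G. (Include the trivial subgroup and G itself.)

G has 48 subgroups. Checking conjugation-invariance by order — order 1: 1/1 normal; order 2: 1/21 normal; order 4: 1/11 normal; order 5: 1/1 normal; order 8: 0/5 normal; order 10: 1/5 normal; order 20: 3/3 normal; order 40: 1/1 normal.
Total normal subgroups: 9.

9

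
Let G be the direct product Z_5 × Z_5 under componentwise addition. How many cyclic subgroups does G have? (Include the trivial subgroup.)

7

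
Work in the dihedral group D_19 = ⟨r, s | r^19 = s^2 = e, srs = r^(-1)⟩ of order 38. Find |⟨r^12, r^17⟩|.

|⟨r^12⟩| = 19 and |⟨r^17⟩| = 19, so |H| is a multiple of lcm(19, 19) = 19 and divides |G| = 38.
Closing under the operation: H = {e, r, r^2, r^3, r^4, r^5, r^6, r^7, r^8, r^9, r^10, r^11, r^12, r^13, r^14, r^15, r^16, r^17, r^18}, so |H| = 19.

19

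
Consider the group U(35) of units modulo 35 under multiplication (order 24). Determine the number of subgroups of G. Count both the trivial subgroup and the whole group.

|G| = 24, so by Lagrange every subgroup order divides 24. Divisors: 1, 2, 3, 4, 6, 8, 12, 24.
Subgroups by order — order 1: 1; order 2: 3; order 3: 1; order 4: 3; order 6: 3; order 8: 1; order 12: 3; order 24: 1.
Total: 1 + 3 + 1 + 3 + 3 + 1 + 3 + 1 = 16.

16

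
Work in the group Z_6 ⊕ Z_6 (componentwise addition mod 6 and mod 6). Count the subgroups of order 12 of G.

|G| = 36 and 12 | 36, so subgroups of order 12 are possible by Lagrange.
The subgroups of order 12 are: {(0,0), (0,1), (0,2), (0,3), (0,4), (0,5), (3,0), (3,1), (3,2), (3,3), (3,4), (3,5)}; {(0,0), (0,3), (1,0), (1,3), (2,0), (2,3), (3,0), (3,3), (4,0), (4,3), (5,0), (5,3)}; {(0,0), (0,3), (1,1), (1,4), (2,2), (2,5), (3,0), (3,3), (4,1), (4,4), (5,2), (5,5)}; {(0,0), (0,3), (1,2), (1,5), (2,1), (2,4), (3,0), (3,3), (4,2), (4,5), (5,1), (5,4)}.
So G has 4 subgroups of order 12.

4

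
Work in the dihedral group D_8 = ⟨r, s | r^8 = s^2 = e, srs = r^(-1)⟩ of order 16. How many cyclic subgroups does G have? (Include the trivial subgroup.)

12

Group the elements of G by the cyclic subgroup they generate; each cyclic subgroup of order d accounts for φ(d) elements.
Cyclic subgroups by order — order 1: 1; order 2: 9; order 4: 1; order 8: 1.
Total: 12.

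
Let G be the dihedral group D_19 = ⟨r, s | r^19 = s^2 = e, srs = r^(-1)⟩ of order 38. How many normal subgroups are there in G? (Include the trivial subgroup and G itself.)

3

G has 22 subgroups. Checking conjugation-invariance by order — order 1: 1/1 normal; order 2: 0/19 normal; order 19: 1/1 normal; order 38: 1/1 normal.
Total normal subgroups: 3.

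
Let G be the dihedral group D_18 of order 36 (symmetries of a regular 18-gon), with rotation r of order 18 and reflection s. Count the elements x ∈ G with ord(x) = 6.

The elements of order 6 are: r^3, r^15.
That's 2.

2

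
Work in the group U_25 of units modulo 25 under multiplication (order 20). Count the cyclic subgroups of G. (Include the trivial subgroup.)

6

Group the elements of G by the cyclic subgroup they generate; each cyclic subgroup of order d accounts for φ(d) elements.
Cyclic subgroups by order — order 1: 1; order 2: 1; order 4: 1; order 5: 1; order 10: 1; order 20: 1.
Total: 6.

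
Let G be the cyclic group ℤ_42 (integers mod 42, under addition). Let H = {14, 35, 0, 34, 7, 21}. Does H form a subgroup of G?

34 ∈ H but its inverse 8 ∉ H, so H is not a subgroup.

No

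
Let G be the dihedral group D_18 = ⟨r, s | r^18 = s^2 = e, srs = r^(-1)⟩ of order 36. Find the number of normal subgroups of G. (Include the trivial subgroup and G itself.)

9

G has 45 subgroups. Checking conjugation-invariance by order — order 1: 1/1 normal; order 2: 1/19 normal; order 3: 1/1 normal; order 4: 0/9 normal; order 6: 1/7 normal; order 9: 1/1 normal; order 12: 0/3 normal; order 18: 3/3 normal; order 36: 1/1 normal.
Total normal subgroups: 9.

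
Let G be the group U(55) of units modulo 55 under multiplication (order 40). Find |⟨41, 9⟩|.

20

|⟨41⟩| = 10 and |⟨9⟩| = 10, so |H| is a multiple of lcm(10, 10) = 10 and divides |G| = 40.
Closing under the operation: H = {1, 4, 6, 9, 14, 16, 19, 21, 24, 26, 29, 31, 34, 36, 39, 41, 46, 49, 51, 54}, so |H| = 20.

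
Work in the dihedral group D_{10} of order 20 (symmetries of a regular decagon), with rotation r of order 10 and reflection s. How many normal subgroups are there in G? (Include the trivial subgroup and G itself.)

G has 22 subgroups. Checking conjugation-invariance by order — order 1: 1/1 normal; order 2: 1/11 normal; order 4: 0/5 normal; order 5: 1/1 normal; order 10: 3/3 normal; order 20: 1/1 normal.
Total normal subgroups: 7.

7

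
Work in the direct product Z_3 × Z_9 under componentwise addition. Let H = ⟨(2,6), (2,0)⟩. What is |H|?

|⟨(2,6)⟩| = 3 and |⟨(2,0)⟩| = 3, so |H| is a multiple of lcm(3, 3) = 3 and divides |G| = 27.
Closing under the operation: H = {(0,0), (0,3), (0,6), (1,0), (1,3), (1,6), (2,0), (2,3), (2,6)}, so |H| = 9.

9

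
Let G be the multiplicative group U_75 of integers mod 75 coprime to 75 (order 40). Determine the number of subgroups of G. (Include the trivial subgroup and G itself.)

16

|G| = 40, so by Lagrange every subgroup order divides 40. Divisors: 1, 2, 4, 5, 8, 10, 20, 40.
Subgroups by order — order 1: 1; order 2: 3; order 4: 3; order 5: 1; order 8: 1; order 10: 3; order 20: 3; order 40: 1.
Total: 1 + 3 + 3 + 1 + 1 + 3 + 3 + 1 = 16.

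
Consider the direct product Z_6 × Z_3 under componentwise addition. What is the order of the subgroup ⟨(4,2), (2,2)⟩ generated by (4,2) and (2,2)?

9

|⟨(4,2)⟩| = 3 and |⟨(2,2)⟩| = 3, so |H| is a multiple of lcm(3, 3) = 3 and divides |G| = 18.
Closing under the operation: H = {(0,0), (0,1), (0,2), (2,0), (2,1), (2,2), (4,0), (4,1), (4,2)}, so |H| = 9.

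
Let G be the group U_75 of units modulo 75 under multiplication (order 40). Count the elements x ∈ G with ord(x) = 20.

Enumerating element orders in G gives 16 elements of order 20.

16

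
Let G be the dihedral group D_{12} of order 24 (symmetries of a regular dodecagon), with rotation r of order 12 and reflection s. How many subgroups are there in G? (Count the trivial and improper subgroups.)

|G| = 24, so by Lagrange every subgroup order divides 24. Divisors: 1, 2, 3, 4, 6, 8, 12, 24.
Subgroups by order — order 1: 1; order 2: 13; order 3: 1; order 4: 7; order 6: 5; order 8: 3; order 12: 3; order 24: 1.
Total: 1 + 13 + 1 + 7 + 5 + 3 + 3 + 1 = 34.

34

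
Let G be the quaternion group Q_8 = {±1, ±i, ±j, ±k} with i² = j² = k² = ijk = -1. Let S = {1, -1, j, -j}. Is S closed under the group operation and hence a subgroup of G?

|S| = 4 divides |G| = 8, consistent with Lagrange.
S contains the identity, every element's inverse is in S, and S is closed under ·: it is a subgroup.
In fact S = ⟨j⟩.

Yes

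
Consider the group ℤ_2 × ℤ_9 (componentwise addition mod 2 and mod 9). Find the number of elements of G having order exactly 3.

An element (a,b) has order lcm(ord(a), ord(b)); count pairs with lcm equal to 3.
Enumerating gives 2 such elements.

2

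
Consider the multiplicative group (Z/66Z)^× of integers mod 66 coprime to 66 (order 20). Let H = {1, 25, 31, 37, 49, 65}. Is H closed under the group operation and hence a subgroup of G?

No

|H| = 6 does not divide |G| = 20, so by Lagrange H is not a subgroup.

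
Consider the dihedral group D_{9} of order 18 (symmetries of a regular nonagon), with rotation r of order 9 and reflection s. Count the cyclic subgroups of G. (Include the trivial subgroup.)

Group the elements of G by the cyclic subgroup they generate; each cyclic subgroup of order d accounts for φ(d) elements.
Cyclic subgroups by order — order 1: 1; order 2: 9; order 3: 1; order 9: 1.
Total: 12.

12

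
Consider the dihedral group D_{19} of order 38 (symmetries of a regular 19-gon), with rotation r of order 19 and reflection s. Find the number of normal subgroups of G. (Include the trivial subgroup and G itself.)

3

G has 22 subgroups. Checking conjugation-invariance by order — order 1: 1/1 normal; order 2: 0/19 normal; order 19: 1/1 normal; order 38: 1/1 normal.
Total normal subgroups: 3.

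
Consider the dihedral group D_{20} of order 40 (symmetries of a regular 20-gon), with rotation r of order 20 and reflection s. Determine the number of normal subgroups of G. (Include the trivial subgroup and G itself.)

9

G has 48 subgroups. Checking conjugation-invariance by order — order 1: 1/1 normal; order 2: 1/21 normal; order 4: 1/11 normal; order 5: 1/1 normal; order 8: 0/5 normal; order 10: 1/5 normal; order 20: 3/3 normal; order 40: 1/1 normal.
Total normal subgroups: 9.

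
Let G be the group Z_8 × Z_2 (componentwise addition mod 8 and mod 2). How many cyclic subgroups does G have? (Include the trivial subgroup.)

8

A cyclic subgroup of order d is generated by each of its φ(d) elements of order d, so the cyclic subgroups of order d number (#elements of order d)/φ(d).
Cyclic subgroups by order — order 1: 1; order 2: 3; order 4: 2; order 8: 2.
Total: 8.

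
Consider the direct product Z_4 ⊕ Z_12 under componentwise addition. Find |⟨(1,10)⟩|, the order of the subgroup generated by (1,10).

12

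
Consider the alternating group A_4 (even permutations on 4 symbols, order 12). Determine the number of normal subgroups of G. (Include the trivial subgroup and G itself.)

3

G has 10 subgroups. Checking conjugation-invariance by order — order 1: 1/1 normal; order 2: 0/3 normal; order 3: 0/4 normal; order 4: 1/1 normal; order 12: 1/1 normal.
Total normal subgroups: 3.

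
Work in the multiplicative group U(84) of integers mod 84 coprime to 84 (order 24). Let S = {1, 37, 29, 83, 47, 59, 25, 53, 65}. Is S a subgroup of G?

|S| = 9 does not divide |G| = 24, so by Lagrange S is not a subgroup.

No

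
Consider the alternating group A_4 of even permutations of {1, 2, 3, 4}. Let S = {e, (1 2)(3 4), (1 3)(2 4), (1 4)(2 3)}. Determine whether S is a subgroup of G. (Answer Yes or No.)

Yes

|S| = 4 divides |G| = 12, consistent with Lagrange.
S contains the identity, every element's inverse is in S, and S is closed under ∘: it is a subgroup.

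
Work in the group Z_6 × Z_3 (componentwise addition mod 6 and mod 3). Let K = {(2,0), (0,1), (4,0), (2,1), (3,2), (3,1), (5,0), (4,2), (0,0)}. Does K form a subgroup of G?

No

(0,1) ∈ K but its inverse (0,2) ∉ K, so K is not a subgroup.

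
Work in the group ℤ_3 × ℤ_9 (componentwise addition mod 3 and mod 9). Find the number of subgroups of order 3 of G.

4

|G| = 27 and 3 | 27, so subgroups of order 3 are possible by Lagrange.
The subgroups of order 3 are: {(0,0), (0,3), (0,6)}; {(0,0), (1,0), (2,0)}; {(0,0), (1,3), (2,6)}; {(0,0), (1,6), (2,3)}.
So G has 4 subgroups of order 3.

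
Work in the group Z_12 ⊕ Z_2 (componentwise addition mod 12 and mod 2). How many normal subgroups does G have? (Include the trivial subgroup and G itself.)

G is abelian, so every subgroup is normal.
G has 16 subgroups in total, hence 16 normal subgroups.

16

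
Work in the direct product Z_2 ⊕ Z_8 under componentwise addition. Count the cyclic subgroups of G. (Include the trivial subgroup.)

8

Each element a generates a cyclic subgroup ⟨a⟩; distinct elements may generate the same one (a cyclic group of order d has φ(d) generators).
Cyclic subgroups by order — order 1: 1; order 2: 3; order 4: 2; order 8: 2.
Total: 8.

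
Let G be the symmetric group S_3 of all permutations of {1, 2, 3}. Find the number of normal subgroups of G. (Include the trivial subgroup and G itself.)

G has 6 subgroups. Checking conjugation-invariance by order — order 1: 1/1 normal; order 2: 0/3 normal; order 3: 1/1 normal; order 6: 1/1 normal.
Total normal subgroups: 3.

3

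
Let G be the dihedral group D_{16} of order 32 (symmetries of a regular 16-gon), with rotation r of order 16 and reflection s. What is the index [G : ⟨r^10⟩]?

|⟨r^10⟩| = 8 and |G| = 32.
By Lagrange, [G : H] = |G|/|H| = 32/8 = 4.

4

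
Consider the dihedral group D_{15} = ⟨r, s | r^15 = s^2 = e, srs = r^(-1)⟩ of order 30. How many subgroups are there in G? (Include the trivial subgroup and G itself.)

28

|G| = 30, so by Lagrange every subgroup order divides 30. Divisors: 1, 2, 3, 5, 6, 10, 15, 30.
Subgroups by order — order 1: 1; order 2: 15; order 3: 1; order 5: 1; order 6: 5; order 10: 3; order 15: 1; order 30: 1.
Total: 1 + 15 + 1 + 1 + 5 + 3 + 1 + 1 = 28.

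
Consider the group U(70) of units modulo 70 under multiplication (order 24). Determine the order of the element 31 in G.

Compute successive powers of 31 mod 70: 31, 51, 41, 11, 61, 1; 31^6 ≡ 1 (mod 70).
So |⟨31⟩| = 6.

6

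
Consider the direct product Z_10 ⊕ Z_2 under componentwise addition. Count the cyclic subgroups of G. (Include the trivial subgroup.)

8

Each element a generates a cyclic subgroup ⟨a⟩; distinct elements may generate the same one (a cyclic group of order d has φ(d) generators).
Cyclic subgroups by order — order 1: 1; order 2: 3; order 5: 1; order 10: 3.
Total: 8.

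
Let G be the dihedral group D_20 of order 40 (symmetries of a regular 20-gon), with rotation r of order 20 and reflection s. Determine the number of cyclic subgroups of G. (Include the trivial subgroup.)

26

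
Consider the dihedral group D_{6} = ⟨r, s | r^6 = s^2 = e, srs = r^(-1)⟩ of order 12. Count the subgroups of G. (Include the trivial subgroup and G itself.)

16

|G| = 12, so by Lagrange every subgroup order divides 12. Divisors: 1, 2, 3, 4, 6, 12.
Subgroups by order — order 1: 1; order 2: 7; order 3: 1; order 4: 3; order 6: 3; order 12: 1.
Total: 1 + 7 + 1 + 3 + 3 + 1 = 16.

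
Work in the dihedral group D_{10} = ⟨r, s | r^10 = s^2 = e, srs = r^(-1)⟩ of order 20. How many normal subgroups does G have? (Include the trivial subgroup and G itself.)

G has 22 subgroups. Checking conjugation-invariance by order — order 1: 1/1 normal; order 2: 1/11 normal; order 4: 0/5 normal; order 5: 1/1 normal; order 10: 3/3 normal; order 20: 1/1 normal.
Total normal subgroups: 7.

7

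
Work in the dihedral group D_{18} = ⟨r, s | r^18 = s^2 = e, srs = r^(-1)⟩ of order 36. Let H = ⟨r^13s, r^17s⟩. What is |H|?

18

|⟨r^13s⟩| = 2 and |⟨r^17s⟩| = 2, so |H| is a multiple of lcm(2, 2) = 2 and divides |G| = 36.
Closing under the operation: H = {e, r^2, r^4, r^6, r^8, r^10, r^12, r^14, r^16, rs, r^3s, r^5s, r^7s, r^9s, r^11s, r^13s, r^15s, r^17s}, so |H| = 18.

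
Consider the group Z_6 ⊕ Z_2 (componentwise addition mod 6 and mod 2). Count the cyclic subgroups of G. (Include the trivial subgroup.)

8

Each element a generates a cyclic subgroup ⟨a⟩; distinct elements may generate the same one (a cyclic group of order d has φ(d) generators).
Cyclic subgroups by order — order 1: 1; order 2: 3; order 3: 1; order 6: 3.
Total: 8.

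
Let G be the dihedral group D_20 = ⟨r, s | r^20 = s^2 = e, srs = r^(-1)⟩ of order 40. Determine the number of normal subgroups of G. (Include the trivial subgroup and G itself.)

G has 48 subgroups. Checking conjugation-invariance by order — order 1: 1/1 normal; order 2: 1/21 normal; order 4: 1/11 normal; order 5: 1/1 normal; order 8: 0/5 normal; order 10: 1/5 normal; order 20: 3/3 normal; order 40: 1/1 normal.
Total normal subgroups: 9.

9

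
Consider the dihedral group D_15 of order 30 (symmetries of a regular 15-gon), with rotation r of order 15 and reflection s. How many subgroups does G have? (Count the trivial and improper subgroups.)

28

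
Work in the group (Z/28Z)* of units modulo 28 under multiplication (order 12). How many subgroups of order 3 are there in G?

1

|G| = 12 and 3 | 12, so subgroups of order 3 are possible by Lagrange.
The subgroups of order 3 are: {1, 9, 25}.
So G has 1 subgroup of order 3.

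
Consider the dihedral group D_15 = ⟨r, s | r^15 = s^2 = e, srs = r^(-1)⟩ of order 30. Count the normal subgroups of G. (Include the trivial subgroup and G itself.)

G has 28 subgroups. Checking conjugation-invariance by order — order 1: 1/1 normal; order 2: 0/15 normal; order 3: 1/1 normal; order 5: 1/1 normal; order 6: 0/5 normal; order 10: 0/3 normal; order 15: 1/1 normal; order 30: 1/1 normal.
Total normal subgroups: 5.

5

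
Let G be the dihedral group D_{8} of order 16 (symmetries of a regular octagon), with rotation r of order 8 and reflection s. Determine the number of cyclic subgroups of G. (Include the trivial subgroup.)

12

A cyclic subgroup of order d is generated by each of its φ(d) elements of order d, so the cyclic subgroups of order d number (#elements of order d)/φ(d).
Cyclic subgroups by order — order 1: 1; order 2: 9; order 4: 1; order 8: 1.
Total: 12.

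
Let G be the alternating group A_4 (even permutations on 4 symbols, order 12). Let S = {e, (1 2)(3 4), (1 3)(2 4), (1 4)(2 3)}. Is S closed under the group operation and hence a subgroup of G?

|S| = 4 divides |G| = 12, consistent with Lagrange.
S contains the identity, every element's inverse is in S, and S is closed under ∘: it is a subgroup.

Yes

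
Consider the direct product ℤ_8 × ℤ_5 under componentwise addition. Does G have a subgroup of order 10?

Yes

10 | 40. A subgroup of order 10 is {(0,0), (0,1), (0,2), (0,3), (0,4), (4,0), (4,1), (4,2), (4,3), (4,4)}.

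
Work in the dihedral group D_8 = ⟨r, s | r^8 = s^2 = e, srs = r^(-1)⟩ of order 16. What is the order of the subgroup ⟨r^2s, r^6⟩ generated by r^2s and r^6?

8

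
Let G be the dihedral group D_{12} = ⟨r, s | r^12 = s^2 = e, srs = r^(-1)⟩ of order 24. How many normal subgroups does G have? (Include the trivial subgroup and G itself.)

G has 34 subgroups. Checking conjugation-invariance by order — order 1: 1/1 normal; order 2: 1/13 normal; order 3: 1/1 normal; order 4: 1/7 normal; order 6: 1/5 normal; order 8: 0/3 normal; order 12: 3/3 normal; order 24: 1/1 normal.
Total normal subgroups: 9.

9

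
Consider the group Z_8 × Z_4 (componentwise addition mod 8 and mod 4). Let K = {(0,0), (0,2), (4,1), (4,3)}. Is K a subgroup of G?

Yes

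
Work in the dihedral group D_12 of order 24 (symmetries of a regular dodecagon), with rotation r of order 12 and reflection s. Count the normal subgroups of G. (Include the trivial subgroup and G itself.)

9

G has 34 subgroups. Checking conjugation-invariance by order — order 1: 1/1 normal; order 2: 1/13 normal; order 3: 1/1 normal; order 4: 1/7 normal; order 6: 1/5 normal; order 8: 0/3 normal; order 12: 3/3 normal; order 24: 1/1 normal.
Total normal subgroups: 9.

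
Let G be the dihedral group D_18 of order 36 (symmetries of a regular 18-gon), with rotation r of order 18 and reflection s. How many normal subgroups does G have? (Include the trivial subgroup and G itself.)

G has 45 subgroups. Checking conjugation-invariance by order — order 1: 1/1 normal; order 2: 1/19 normal; order 3: 1/1 normal; order 4: 0/9 normal; order 6: 1/7 normal; order 9: 1/1 normal; order 12: 0/3 normal; order 18: 3/3 normal; order 36: 1/1 normal.
Total normal subgroups: 9.

9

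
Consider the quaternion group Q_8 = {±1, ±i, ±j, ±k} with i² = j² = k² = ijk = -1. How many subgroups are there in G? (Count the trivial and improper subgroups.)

6

|G| = 8, so by Lagrange every subgroup order divides 8. Divisors: 1, 2, 4, 8.
Subgroups by order — order 1: 1; order 2: 1; order 4: 3; order 8: 1.
Total: 1 + 1 + 3 + 1 = 6.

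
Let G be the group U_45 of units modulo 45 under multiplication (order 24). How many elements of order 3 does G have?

2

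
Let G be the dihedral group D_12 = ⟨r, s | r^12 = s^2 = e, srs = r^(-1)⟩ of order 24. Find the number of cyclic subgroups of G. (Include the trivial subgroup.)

A cyclic subgroup of order d is generated by each of its φ(d) elements of order d, so the cyclic subgroups of order d number (#elements of order d)/φ(d).
Cyclic subgroups by order — order 1: 1; order 2: 13; order 3: 1; order 4: 1; order 6: 1; order 12: 1.
Total: 18.

18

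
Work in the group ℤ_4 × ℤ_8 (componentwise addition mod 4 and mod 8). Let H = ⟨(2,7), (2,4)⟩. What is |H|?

16

|⟨(2,7)⟩| = 8 and |⟨(2,4)⟩| = 2, so |H| is a multiple of lcm(8, 2) = 8 and divides |G| = 32.
Closing under the operation: H = {(0,0), (0,1), (0,2), (0,3), (0,4), (0,5), (0,6), (0,7), (2,0), (2,1), (2,2), (2,3), (2,4), (2,5), (2,6), (2,7)}, so |H| = 16.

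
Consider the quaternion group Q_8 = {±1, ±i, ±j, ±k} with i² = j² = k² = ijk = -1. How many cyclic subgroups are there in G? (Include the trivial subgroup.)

5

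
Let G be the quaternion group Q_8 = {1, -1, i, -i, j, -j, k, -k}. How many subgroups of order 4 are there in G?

|G| = 8 and 4 | 8, so subgroups of order 4 are possible by Lagrange.
The subgroups of order 4 are: {1, -1, i, -i}; {1, -1, j, -j}; {1, -1, k, -k}.
So G has 3 subgroups of order 4.

3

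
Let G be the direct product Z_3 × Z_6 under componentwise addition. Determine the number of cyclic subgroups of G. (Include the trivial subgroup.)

A cyclic subgroup of order d is generated by each of its φ(d) elements of order d, so the cyclic subgroups of order d number (#elements of order d)/φ(d).
Cyclic subgroups by order — order 1: 1; order 2: 1; order 3: 4; order 6: 4.
Total: 10.

10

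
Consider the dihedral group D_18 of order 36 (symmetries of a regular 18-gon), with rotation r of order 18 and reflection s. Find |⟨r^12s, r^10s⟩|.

18

|⟨r^12s⟩| = 2 and |⟨r^10s⟩| = 2, so |H| is a multiple of lcm(2, 2) = 2 and divides |G| = 36.
Closing under the operation: H = {e, r^2, r^4, r^6, r^8, r^10, r^12, r^14, r^16, s, r^2s, r^4s, r^6s, r^8s, r^10s, r^12s, r^14s, r^16s}, so |H| = 18.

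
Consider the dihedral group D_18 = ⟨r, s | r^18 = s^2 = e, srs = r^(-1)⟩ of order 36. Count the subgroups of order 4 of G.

9

|G| = 36 and 4 | 36, so subgroups of order 4 are possible by Lagrange.
The subgroups of order 4 are: {e, r^9, rs, r^10s}; {e, r^9, r^2s, r^11s}; {e, r^9, r^3s, r^12s}; {e, r^9, r^4s, r^13s}; … (9 in all).
So G has 9 subgroups of order 4.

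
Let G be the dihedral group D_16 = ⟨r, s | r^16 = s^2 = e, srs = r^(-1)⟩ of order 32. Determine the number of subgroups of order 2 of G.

17

|G| = 32 and 2 | 32, so subgroups of order 2 are possible by Lagrange.
The subgroups of order 2 are: {e, r^10s}; {e, r^11s}; {e, r^12s}; {e, r^13s}; … (17 in all).
So G has 17 subgroups of order 2.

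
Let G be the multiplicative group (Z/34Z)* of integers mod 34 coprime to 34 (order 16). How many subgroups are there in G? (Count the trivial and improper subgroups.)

5

|G| = 16, so by Lagrange every subgroup order divides 16. Divisors: 1, 2, 4, 8, 16.
Subgroups by order — order 1: 1; order 2: 1; order 4: 1; order 8: 1; order 16: 1.
Total: 1 + 1 + 1 + 1 + 1 = 5.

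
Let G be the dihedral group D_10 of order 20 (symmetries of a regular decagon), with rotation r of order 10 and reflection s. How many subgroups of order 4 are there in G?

5

|G| = 20 and 4 | 20, so subgroups of order 4 are possible by Lagrange.
The subgroups of order 4 are: {e, r^5, r^2s, r^7s}; {e, r^5, r^3s, r^8s}; {e, r^5, r^4s, r^9s}; {e, r^5, s, r^5s}; … (5 in all).
So G has 5 subgroups of order 4.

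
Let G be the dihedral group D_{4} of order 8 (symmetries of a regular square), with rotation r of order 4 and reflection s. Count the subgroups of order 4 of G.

|G| = 8 and 4 | 8, so subgroups of order 4 are possible by Lagrange.
The subgroups of order 4 are: {e, r, r^2, r^3}; {e, r^2, s, r^2s}; {e, r^2, rs, r^3s}.
So G has 3 subgroups of order 4.

3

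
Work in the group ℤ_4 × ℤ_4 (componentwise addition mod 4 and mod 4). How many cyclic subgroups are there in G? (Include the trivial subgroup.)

10

Group the elements of G by the cyclic subgroup they generate; each cyclic subgroup of order d accounts for φ(d) elements.
Cyclic subgroups by order — order 1: 1; order 2: 3; order 4: 6.
Total: 10.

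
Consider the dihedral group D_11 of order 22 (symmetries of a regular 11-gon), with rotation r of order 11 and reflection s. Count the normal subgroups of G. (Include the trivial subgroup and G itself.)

G has 14 subgroups. Checking conjugation-invariance by order — order 1: 1/1 normal; order 2: 0/11 normal; order 11: 1/1 normal; order 22: 1/1 normal.
Total normal subgroups: 3.

3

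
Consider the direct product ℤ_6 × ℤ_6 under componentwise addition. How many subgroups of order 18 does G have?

3

|G| = 36 and 18 | 36, so subgroups of order 18 are possible by Lagrange.
The subgroups of order 18 are: {(0,0), (0,1), (0,2), (0,3), (0,4), (0,5), (2,0), (2,1), (2,2), (2,3), (2,4), (2,5), (4,0), (4,1), (4,2), (4,3), (4,4), (4,5)}; {(0,0), (0,2), (0,4), (1,0), (1,2), (1,4), (2,0), (2,2), (2,4), (3,0), (3,2), (3,4), (4,0), (4,2), (4,4), (5,0), (5,2), (5,4)}; {(0,0), (0,2), (0,4), (1,1), (1,3), (1,5), (2,0), (2,2), (2,4), (3,1), (3,3), (3,5), (4,0), (4,2), (4,4), (5,1), (5,3), (5,5)}.
So G has 3 subgroups of order 18.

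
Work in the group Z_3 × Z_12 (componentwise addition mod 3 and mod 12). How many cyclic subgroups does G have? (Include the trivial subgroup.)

Each element a generates a cyclic subgroup ⟨a⟩; distinct elements may generate the same one (a cyclic group of order d has φ(d) generators).
Cyclic subgroups by order — order 1: 1; order 2: 1; order 3: 4; order 4: 1; order 6: 4; order 12: 4.
Total: 15.

15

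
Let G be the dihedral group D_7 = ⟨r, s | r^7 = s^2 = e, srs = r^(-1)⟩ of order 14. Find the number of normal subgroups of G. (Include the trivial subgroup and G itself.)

3

G has 10 subgroups. Checking conjugation-invariance by order — order 1: 1/1 normal; order 2: 0/7 normal; order 7: 1/1 normal; order 14: 1/1 normal.
Total normal subgroups: 3.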